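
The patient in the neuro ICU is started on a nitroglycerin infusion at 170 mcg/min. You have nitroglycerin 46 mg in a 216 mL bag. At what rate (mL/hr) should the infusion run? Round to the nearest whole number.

48 mL/hr

170 mcg/min × 60 min/hr = 10200 mcg/hr
Concentration = 46 mg ÷ 216 mL = 0.212963 mg/mL = 212.963 mcg/mL
Rate = 10200 mcg/hr ÷ 212.963 mcg/mL = 47.89565 mL/hr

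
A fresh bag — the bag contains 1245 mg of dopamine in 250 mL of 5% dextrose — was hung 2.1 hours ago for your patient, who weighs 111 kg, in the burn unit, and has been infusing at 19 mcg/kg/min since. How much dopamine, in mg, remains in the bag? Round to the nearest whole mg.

979 mg

Dose = 19 mcg/kg/min × 111 kg = 2109 mcg/min
2109 mcg/min × 60 min/hr = 126540 mcg/hr
Concentration = 1245 mg ÷ 250 mL = 4.98 mg/mL = 4980 mcg/mL
Rate = 126540 mcg/hr ÷ 4980 mcg/mL = 25.40964 mL/hr
Volume infused = 25.40964 mL/hr × 2.1 hr = 53.36024 mL
Volume remaining = 250 − 53.36024 = 196.6398 mL
Drug remaining = 196.6398 mL × 4980 mcg/mL = 979266 mcg = 979.266 mg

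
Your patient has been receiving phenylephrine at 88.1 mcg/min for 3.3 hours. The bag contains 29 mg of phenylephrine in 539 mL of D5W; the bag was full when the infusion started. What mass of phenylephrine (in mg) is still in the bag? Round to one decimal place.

11.6 mg

88.1 mcg/min × 60 min/hr = 5286 mcg/hr
Concentration = 29 mg ÷ 539 mL = 0.05380334 mg/mL = 53.80334 mcg/mL
Rate = 5286 mcg/hr ÷ 53.80334 mcg/mL = 98.24669 mL/hr
Volume infused = 98.24669 mL/hr × 3.3 hr = 324.2141 mL
Volume remaining = 539 − 324.2141 = 214.7859 mL
Drug remaining = 214.7859 mL × 53.80334 mcg/mL = 11556.2 mcg = 11.5562 mg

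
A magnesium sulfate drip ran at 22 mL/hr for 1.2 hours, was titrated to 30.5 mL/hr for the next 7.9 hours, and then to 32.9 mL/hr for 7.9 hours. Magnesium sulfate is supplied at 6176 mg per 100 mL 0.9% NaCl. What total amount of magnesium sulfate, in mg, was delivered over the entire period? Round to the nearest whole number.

Concentration = 6176 mg ÷ 100 mL = 61.76 mg/mL
Stage 1: 22 mL/hr × 1.2 hr = 26.4 mL → 26.4 mL × 61.76 mg/mL = 1630.464 mg
Stage 2: 30.5 mL/hr × 7.9 hr = 240.95 mL → 240.95 mL × 61.76 mg/mL = 14881.07 mg
Stage 3: 32.9 mL/hr × 7.9 hr = 259.91 mL → 259.91 mL × 61.76 mg/mL = 16052.04 mg
Total = 1630.464 + 14881.07 + 16052.04 = 32563.58 mg

32564 mg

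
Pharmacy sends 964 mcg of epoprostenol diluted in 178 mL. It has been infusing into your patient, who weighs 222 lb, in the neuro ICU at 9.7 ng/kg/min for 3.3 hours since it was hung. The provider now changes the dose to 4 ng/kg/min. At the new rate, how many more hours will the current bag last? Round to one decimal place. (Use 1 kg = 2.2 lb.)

31.8 hours

Initial rate:
Weight = 222 lb ÷ 2.2 lb/kg = 100.9091 kg
Dose = 9.7 ng/kg/min × 100.9091 kg = 978.8182 ng/min
978.8182 ng/min × 60 min/hr = 58729.09 ng/hr
Concentration = 964 mcg ÷ 178 mL = 5.41573 mcg/mL = 5415.73 ng/mL
Rate = 58729.09 ng/hr ÷ 5415.73 ng/mL = 10.84417 mL/hr
Volume infused so far = 10.84417 mL/hr × 3.3 hr = 35.78576 mL
Volume remaining = 178 − 35.78576 = 142.2142 mL
New rate:
Dose = 4 ng/kg/min × 100.9091 kg = 403.6364 ng/min
403.6364 ng/min × 60 min/hr = 24218.18 ng/hr
Rate = 24218.18 ng/hr ÷ 5415.73 ng/mL = 4.471822 mL/hr
Time remaining = 142.2142 mL ÷ 4.471822 mL/hr = 31.8023 hr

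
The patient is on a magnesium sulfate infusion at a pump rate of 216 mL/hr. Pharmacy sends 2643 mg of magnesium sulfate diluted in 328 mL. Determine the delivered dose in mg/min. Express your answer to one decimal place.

29.0 mg/min

Concentration = 2643 mg ÷ 328 mL = 8.057927 mg/mL
Drug rate = 216 mL/hr × 8.057927 mg/mL = 1740.512 mg/hr
1740.512 mg/hr ÷ 60 min/hr = 29.00854 mg/min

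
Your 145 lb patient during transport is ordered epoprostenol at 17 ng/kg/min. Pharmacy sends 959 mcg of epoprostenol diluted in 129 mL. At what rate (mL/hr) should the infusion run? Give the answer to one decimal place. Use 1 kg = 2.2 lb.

Weight = 145 lb ÷ 2.2 lb/kg = 65.90909 kg
Dose = 17 ng/kg/min × 65.90909 kg = 1120.455 ng/min
1120.455 ng/min × 60 min/hr = 67227.27 ng/hr
Concentration = 959 mcg ÷ 129 mL = 7.434109 mcg/mL = 7434.109 ng/mL
Rate = 67227.27 ng/hr ÷ 7434.109 ng/mL = 9.043085 mL/hr

9.0 mL/hr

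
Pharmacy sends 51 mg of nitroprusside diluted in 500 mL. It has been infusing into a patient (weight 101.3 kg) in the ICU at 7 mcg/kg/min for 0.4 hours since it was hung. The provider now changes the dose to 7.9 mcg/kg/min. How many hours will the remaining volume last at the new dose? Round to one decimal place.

Initial rate:
Dose = 7 mcg/kg/min × 101.3 kg = 709.1 mcg/min
709.1 mcg/min × 60 min/hr = 42546 mcg/hr
Concentration = 51 mg ÷ 500 mL = 0.102 mg/mL = 102 mcg/mL
Rate = 42546 mcg/hr ÷ 102 mcg/mL = 417.1176 mL/hr
Volume infused so far = 417.1176 mL/hr × 0.4 hr = 166.8471 mL
Volume remaining = 500 − 166.8471 = 333.1529 mL
New rate:
Dose = 7.9 mcg/kg/min × 101.3 kg = 800.27 mcg/min
800.27 mcg/min × 60 min/hr = 48016.2 mcg/hr
Rate = 48016.2 mcg/hr ÷ 102 mcg/mL = 470.7471 mL/hr
Time remaining = 333.1529 mL ÷ 470.7471 mL/hr = 0.7077111 hr

0.7 hours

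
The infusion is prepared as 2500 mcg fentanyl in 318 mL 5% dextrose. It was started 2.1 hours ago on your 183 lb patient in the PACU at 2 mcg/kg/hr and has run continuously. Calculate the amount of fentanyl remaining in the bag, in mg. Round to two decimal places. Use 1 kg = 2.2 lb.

2.15 mg

Weight = 183 lb ÷ 2.2 lb/kg = 83.18182 kg
Dose = 2 mcg/kg/hr × 83.18182 kg = 166.3636 mcg/hr
Concentration = 2500 mcg ÷ 318 mL = 7.861635 mcg/mL
Rate = 166.3636 mcg/hr ÷ 7.861635 mcg/mL = 21.16145 mL/hr
Volume infused = 21.16145 mL/hr × 2.1 hr = 44.43905 mL
Volume remaining = 318 − 44.43905 = 273.5609 mL
Drug remaining = 273.5609 mL × 7.861635 mcg/mL = 2150.636 mcg = 2.150636 mg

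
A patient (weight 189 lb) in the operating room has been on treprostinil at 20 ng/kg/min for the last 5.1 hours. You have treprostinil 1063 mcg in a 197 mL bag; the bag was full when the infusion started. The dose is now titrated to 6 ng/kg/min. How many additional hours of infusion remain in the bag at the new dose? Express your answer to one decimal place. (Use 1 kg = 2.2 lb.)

Initial rate:
Weight = 189 lb ÷ 2.2 lb/kg = 85.90909 kg
Dose = 20 ng/kg/min × 85.90909 kg = 1718.182 ng/min
1718.182 ng/min × 60 min/hr = 103090.9 ng/hr
Concentration = 1063 mcg ÷ 197 mL = 5.395939 mcg/mL = 5395.939 ng/mL
Rate = 103090.9 ng/hr ÷ 5395.939 ng/mL = 19.10528 mL/hr
Volume infused so far = 19.10528 mL/hr × 5.1 hr = 97.43691 mL
Volume remaining = 197 − 97.43691 = 99.56309 mL
New rate:
Dose = 6 ng/kg/min × 85.90909 kg = 515.4545 ng/min
515.4545 ng/min × 60 min/hr = 30927.27 ng/hr
Rate = 30927.27 ng/hr ÷ 5395.939 ng/mL = 5.731583 mL/hr
Time remaining = 99.56309 mL ÷ 5.731583 mL/hr = 17.37096 hr

17.4 hours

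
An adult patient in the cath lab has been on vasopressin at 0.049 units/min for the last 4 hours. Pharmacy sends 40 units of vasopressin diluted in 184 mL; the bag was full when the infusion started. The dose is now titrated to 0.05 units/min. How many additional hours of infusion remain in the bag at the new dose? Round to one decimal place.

9.4 hours

Initial rate:
0.049 units/min × 60 min/hr = 2.94 units/hr
Concentration = 40 units ÷ 184 mL = 0.2173913 units/mL
Rate = 2.94 units/hr ÷ 0.2173913 units/mL = 13.524 mL/hr
Volume infused so far = 13.524 mL/hr × 4 hr = 54.096 mL
Volume remaining = 184 − 54.096 = 129.904 mL
New rate:
0.05 units/min × 60 min/hr = 3 units/hr
Rate = 3 units/hr ÷ 0.2173913 units/mL = 13.8 mL/hr
Time remaining = 129.904 mL ÷ 13.8 mL/hr = 9.413333 hr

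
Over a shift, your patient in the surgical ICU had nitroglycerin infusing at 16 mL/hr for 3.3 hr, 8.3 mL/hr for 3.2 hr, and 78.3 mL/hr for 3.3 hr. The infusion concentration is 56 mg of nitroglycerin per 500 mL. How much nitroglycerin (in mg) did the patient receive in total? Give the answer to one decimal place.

37.8 mg

Concentration = 56 mg ÷ 500 mL = 0.112 mg/mL
Stage 1: 16 mL/hr × 3.3 hr = 52.8 mL → 52.8 mL × 0.112 mg/mL = 5.9136 mg
Stage 2: 8.3 mL/hr × 3.2 hr = 26.56 mL → 26.56 mL × 0.112 mg/mL = 2.97472 mg
Stage 3: 78.3 mL/hr × 3.3 hr = 258.39 mL → 258.39 mL × 0.112 mg/mL = 28.93968 mg
Total = 5.9136 + 2.97472 + 28.93968 = 37.828 mg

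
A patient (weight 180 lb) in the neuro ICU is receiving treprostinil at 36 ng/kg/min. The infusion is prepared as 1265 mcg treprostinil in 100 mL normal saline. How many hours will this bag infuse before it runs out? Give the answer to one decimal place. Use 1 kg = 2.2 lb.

7.2 hours

Weight = 180 lb ÷ 2.2 lb/kg = 81.81818 kg
Dose = 36 ng/kg/min × 81.81818 kg = 2945.455 ng/min
2945.455 ng/min × 60 min/hr = 176727.3 ng/hr
Concentration = 1265 mcg ÷ 100 mL = 12.65 mcg/mL = 12650 ng/mL
Rate = 176727.3 ng/hr ÷ 12650 ng/mL = 13.97054 mL/hr
Duration = 100 mL ÷ 13.97054 mL/hr = 7.157922 hr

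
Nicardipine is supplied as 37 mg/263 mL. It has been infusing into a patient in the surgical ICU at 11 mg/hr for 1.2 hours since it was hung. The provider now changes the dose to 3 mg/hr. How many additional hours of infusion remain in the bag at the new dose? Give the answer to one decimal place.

7.9 hours

Initial rate:
Concentration = 37 mg ÷ 263 mL = 0.1406844 mg/mL
Rate = 11 mg/hr ÷ 0.1406844 mg/mL = 78.18919 mL/hr
Volume infused so far = 78.18919 mL/hr × 1.2 hr = 93.82703 mL
Volume remaining = 263 − 93.82703 = 169.173 mL
New rate:
Rate = 3 mg/hr ÷ 0.1406844 mg/mL = 21.32432 mL/hr
Time remaining = 169.173 mL ÷ 21.32432 mL/hr = 7.933333 hr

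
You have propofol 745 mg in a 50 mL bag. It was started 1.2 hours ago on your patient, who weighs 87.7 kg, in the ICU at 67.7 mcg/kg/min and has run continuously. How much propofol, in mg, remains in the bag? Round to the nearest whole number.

Dose = 67.7 mcg/kg/min × 87.7 kg = 5937.29 mcg/min
5937.29 mcg/min × 60 min/hr = 356237.4 mcg/hr
Concentration = 745 mg ÷ 50 mL = 14.9 mg/mL = 14900 mcg/mL
Rate = 356237.4 mcg/hr ÷ 14900 mcg/mL = 23.90855 mL/hr
Volume infused = 23.90855 mL/hr × 1.2 hr = 28.69026 mL
Volume remaining = 50 − 28.69026 = 21.30974 mL
Drug remaining = 21.30974 mL × 14900 mcg/mL = 317515.1 mcg = 317.5151 mg

318 mg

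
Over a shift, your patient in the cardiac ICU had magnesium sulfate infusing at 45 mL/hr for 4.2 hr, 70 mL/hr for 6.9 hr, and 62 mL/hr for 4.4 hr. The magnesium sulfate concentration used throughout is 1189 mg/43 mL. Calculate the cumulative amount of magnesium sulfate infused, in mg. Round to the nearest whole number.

26125 mg

Concentration = 1189 mg ÷ 43 mL = 27.65116 mg/mL
Stage 1: 45 mL/hr × 4.2 hr = 189 mL → 189 mL × 27.65116 mg/mL = 5226.07 mg
Stage 2: 70 mL/hr × 6.9 hr = 483 mL → 483 mL × 27.65116 mg/mL = 13355.51 mg
Stage 3: 62 mL/hr × 4.4 hr = 272.8 mL → 272.8 mL × 27.65116 mg/mL = 7543.237 mg
Total = 5226.07 + 13355.51 + 7543.237 = 26124.82 mg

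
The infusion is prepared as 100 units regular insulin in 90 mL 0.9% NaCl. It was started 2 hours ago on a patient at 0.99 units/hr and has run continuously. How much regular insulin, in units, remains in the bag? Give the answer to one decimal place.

Concentration = 100 units ÷ 90 mL = 1.111111 units/mL
Rate = 0.99 units/hr ÷ 1.111111 units/mL = 0.891 mL/hr
Volume infused = 0.891 mL/hr × 2 hr = 1.782 mL
Volume remaining = 90 − 1.782 = 88.218 mL
Drug remaining = 88.218 mL × 1.111111 units/mL = 98.02 units

98.0 units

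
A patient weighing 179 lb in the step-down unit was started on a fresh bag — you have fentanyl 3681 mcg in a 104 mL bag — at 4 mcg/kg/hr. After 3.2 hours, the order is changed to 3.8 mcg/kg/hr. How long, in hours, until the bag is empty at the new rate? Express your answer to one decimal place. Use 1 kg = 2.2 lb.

Initial rate:
Weight = 179 lb ÷ 2.2 lb/kg = 81.36364 kg
Dose = 4 mcg/kg/hr × 81.36364 kg = 325.4545 mcg/hr
Concentration = 3681 mcg ÷ 104 mL = 35.39423 mcg/mL
Rate = 325.4545 mcg/hr ÷ 35.39423 mcg/mL = 9.19513 mL/hr
Volume infused so far = 9.19513 mL/hr × 3.2 hr = 29.42442 mL
Volume remaining = 104 − 29.42442 = 74.57558 mL
New rate:
Dose = 3.8 mcg/kg/hr × 81.36364 kg = 309.1818 mcg/hr
Rate = 309.1818 mcg/hr ÷ 35.39423 mcg/mL = 8.735373 mL/hr
Time remaining = 74.57558 mL ÷ 8.735373 mL/hr = 8.537195 hr

8.5 hours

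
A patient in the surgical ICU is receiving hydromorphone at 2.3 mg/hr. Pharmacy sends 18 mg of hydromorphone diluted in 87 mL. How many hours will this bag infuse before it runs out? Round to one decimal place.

Concentration = 18 mg ÷ 87 mL = 0.2068966 mg/mL
Rate = 2.3 mg/hr ÷ 0.2068966 mg/mL = 11.11667 mL/hr
Duration = 87 mL ÷ 11.11667 mL/hr = 7.826087 hr

7.8 hours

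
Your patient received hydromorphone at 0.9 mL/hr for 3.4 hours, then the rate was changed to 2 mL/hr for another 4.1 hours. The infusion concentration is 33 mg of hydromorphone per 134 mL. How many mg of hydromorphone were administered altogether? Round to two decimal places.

2.77 mg

Concentration = 33 mg ÷ 134 mL = 0.2462687 mg/mL
Stage 1: 0.9 mL/hr × 3.4 hr = 3.06 mL → 3.06 mL × 0.2462687 mg/mL = 0.7535821 mg
Stage 2: 2 mL/hr × 4.1 hr = 8.2 mL → 8.2 mL × 0.2462687 mg/mL = 2.019403 mg
Total = 0.7535821 + 2.019403 = 2.772985 mg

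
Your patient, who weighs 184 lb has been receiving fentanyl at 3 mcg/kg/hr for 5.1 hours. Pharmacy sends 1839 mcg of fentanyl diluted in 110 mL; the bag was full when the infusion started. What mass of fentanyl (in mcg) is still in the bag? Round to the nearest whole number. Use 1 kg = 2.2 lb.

Weight = 184 lb ÷ 2.2 lb/kg = 83.63636 kg
Dose = 3 mcg/kg/hr × 83.63636 kg = 250.9091 mcg/hr
Concentration = 1839 mcg ÷ 110 mL = 16.71818 mcg/mL
Rate = 250.9091 mcg/hr ÷ 16.71818 mcg/mL = 15.00816 mL/hr
Volume infused = 15.00816 mL/hr × 5.1 hr = 76.5416 mL
Volume remaining = 110 − 76.5416 = 33.4584 mL
Drug remaining = 33.4584 mL × 16.71818 mcg/mL = 559.3636 mcg

559 mcg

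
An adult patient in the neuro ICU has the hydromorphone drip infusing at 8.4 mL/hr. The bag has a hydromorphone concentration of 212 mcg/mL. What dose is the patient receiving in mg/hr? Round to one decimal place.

1.8 mg/hr

Concentration = 212 mcg/mL = 0.212 mg/mL
Drug rate = 8.4 mL/hr × 0.212 mg/mL = 1.7808 mg/hr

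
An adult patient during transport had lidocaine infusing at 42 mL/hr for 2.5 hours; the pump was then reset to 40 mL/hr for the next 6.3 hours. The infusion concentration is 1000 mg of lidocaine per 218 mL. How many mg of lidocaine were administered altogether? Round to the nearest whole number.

1638 mg

Concentration = 1000 mg ÷ 218 mL = 4.587156 mg/mL
Stage 1: 42 mL/hr × 2.5 hr = 105 mL → 105 mL × 4.587156 mg/mL = 481.6514 mg
Stage 2: 40 mL/hr × 6.3 hr = 252 mL → 252 mL × 4.587156 mg/mL = 1155.963 mg
Total = 481.6514 + 1155.963 = 1637.615 mg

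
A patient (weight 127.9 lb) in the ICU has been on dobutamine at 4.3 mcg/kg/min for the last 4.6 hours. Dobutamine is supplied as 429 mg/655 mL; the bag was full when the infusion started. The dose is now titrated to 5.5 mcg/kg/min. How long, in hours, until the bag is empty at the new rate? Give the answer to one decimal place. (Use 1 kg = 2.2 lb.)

Initial rate:
Weight = 127.9 lb ÷ 2.2 lb/kg = 58.13636 kg
Dose = 4.3 mcg/kg/min × 58.13636 kg = 249.9864 mcg/min
249.9864 mcg/min × 60 min/hr = 14999.18 mcg/hr
Concentration = 429 mg ÷ 655 mL = 0.6549618 mg/mL = 654.9618 mcg/mL
Rate = 14999.18 mcg/hr ÷ 654.9618 mcg/mL = 22.90085 mL/hr
Volume infused so far = 22.90085 mL/hr × 4.6 hr = 105.3439 mL
Volume remaining = 655 − 105.3439 = 549.6561 mL
New rate:
Dose = 5.5 mcg/kg/min × 58.13636 kg = 319.75 mcg/min
319.75 mcg/min × 60 min/hr = 19185 mcg/hr
Rate = 19185 mcg/hr ÷ 654.9618 mcg/mL = 29.29178 mL/hr
Time remaining = 549.6561 mL ÷ 29.29178 mL/hr = 18.76486 hr

18.8 hours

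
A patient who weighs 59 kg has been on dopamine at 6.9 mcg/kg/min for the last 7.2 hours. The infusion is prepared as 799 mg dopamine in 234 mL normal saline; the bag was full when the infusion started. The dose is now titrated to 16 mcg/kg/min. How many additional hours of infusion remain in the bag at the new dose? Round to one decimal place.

11.0 hours

Initial rate:
Dose = 6.9 mcg/kg/min × 59 kg = 407.1 mcg/min
407.1 mcg/min × 60 min/hr = 24426 mcg/hr
Concentration = 799 mg ÷ 234 mL = 3.41453 mg/mL = 3414.53 mcg/mL
Rate = 24426 mcg/hr ÷ 3414.53 mcg/mL = 7.153547 mL/hr
Volume infused so far = 7.153547 mL/hr × 7.2 hr = 51.50554 mL
Volume remaining = 234 − 51.50554 = 182.4945 mL
New rate:
Dose = 16 mcg/kg/min × 59 kg = 944 mcg/min
944 mcg/min × 60 min/hr = 56640 mcg/hr
Rate = 56640 mcg/hr ÷ 3414.53 mcg/mL = 16.58793 mL/hr
Time remaining = 182.4945 mL ÷ 16.58793 mL/hr = 11.00164 hr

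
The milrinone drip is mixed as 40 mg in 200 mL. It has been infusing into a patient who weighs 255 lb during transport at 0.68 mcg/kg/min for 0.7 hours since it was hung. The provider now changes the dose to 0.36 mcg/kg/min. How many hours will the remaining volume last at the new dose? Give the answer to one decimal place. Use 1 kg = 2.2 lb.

14.7 hours

Initial rate:
Weight = 255 lb ÷ 2.2 lb/kg = 115.9091 kg
Dose = 0.68 mcg/kg/min × 115.9091 kg = 78.81818 mcg/min
78.81818 mcg/min × 60 min/hr = 4729.091 mcg/hr
Concentration = 40 mg ÷ 200 mL = 0.2 mg/mL = 200 mcg/mL
Rate = 4729.091 mcg/hr ÷ 200 mcg/mL = 23.64545 mL/hr
Volume infused so far = 23.64545 mL/hr × 0.7 hr = 16.55182 mL
Volume remaining = 200 − 16.55182 = 183.4482 mL
New rate:
Dose = 0.36 mcg/kg/min × 115.9091 kg = 41.72727 mcg/min
41.72727 mcg/min × 60 min/hr = 2503.636 mcg/hr
Rate = 2503.636 mcg/hr ÷ 200 mcg/mL = 12.51818 mL/hr
Time remaining = 183.4482 mL ÷ 12.51818 mL/hr = 14.65454 hr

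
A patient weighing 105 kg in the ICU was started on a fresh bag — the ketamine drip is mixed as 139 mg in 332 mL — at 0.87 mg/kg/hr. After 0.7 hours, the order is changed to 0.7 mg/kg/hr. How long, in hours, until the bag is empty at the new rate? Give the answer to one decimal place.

1.0 hours

Initial rate:
Dose = 0.87 mg/kg/hr × 105 kg = 91.35 mg/hr
Concentration = 139 mg ÷ 332 mL = 0.4186747 mg/mL
Rate = 91.35 mg/hr ÷ 0.4186747 mg/mL = 218.1885 mL/hr
Volume infused so far = 218.1885 mL/hr × 0.7 hr = 152.7319 mL
Volume remaining = 332 − 152.7319 = 179.2681 mL
New rate:
Dose = 0.7 mg/kg/hr × 105 kg = 73.5 mg/hr
Rate = 73.5 mg/hr ÷ 0.4186747 mg/mL = 175.554 mL/hr
Time remaining = 179.2681 mL ÷ 175.554 mL/hr = 1.021156 hr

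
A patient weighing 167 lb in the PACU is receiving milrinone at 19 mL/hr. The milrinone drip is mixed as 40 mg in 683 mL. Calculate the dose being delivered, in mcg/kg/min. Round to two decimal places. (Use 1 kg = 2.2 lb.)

Weight = 167 lb ÷ 2.2 lb/kg = 75.90909 kg
Concentration = 40 mg ÷ 683 mL = 0.05856515 mg/mL = 58.56515 mcg/mL
Drug rate = 19 mL/hr × 58.56515 mcg/mL = 1112.738 mcg/hr
1112.738 mcg/hr ÷ 60 min/hr = 18.54563 mcg/min
18.54563 mcg/min ÷ 75.90909 kg = 0.2443137 mcg/kg/min

0.24 mcg/kg/min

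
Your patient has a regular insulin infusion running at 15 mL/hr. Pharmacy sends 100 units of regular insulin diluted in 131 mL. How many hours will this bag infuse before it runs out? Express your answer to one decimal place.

Duration = 131 mL ÷ 15 mL/hr = 8.733333 hr

8.7 hours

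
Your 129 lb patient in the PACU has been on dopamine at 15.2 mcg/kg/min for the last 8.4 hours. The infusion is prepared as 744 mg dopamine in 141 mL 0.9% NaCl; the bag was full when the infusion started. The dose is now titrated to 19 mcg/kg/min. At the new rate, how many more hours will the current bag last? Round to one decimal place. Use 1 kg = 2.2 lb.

Initial rate:
Weight = 129 lb ÷ 2.2 lb/kg = 58.63636 kg
Dose = 15.2 mcg/kg/min × 58.63636 kg = 891.2727 mcg/min
891.2727 mcg/min × 60 min/hr = 53476.36 mcg/hr
Concentration = 744 mg ÷ 141 mL = 5.276596 mg/mL = 5276.596 mcg/mL
Rate = 53476.36 mcg/hr ÷ 5276.596 mcg/mL = 10.13463 mL/hr
Volume infused so far = 10.13463 mL/hr × 8.4 hr = 85.13092 mL
Volume remaining = 141 − 85.13092 = 55.86908 mL
New rate:
Dose = 19 mcg/kg/min × 58.63636 kg = 1114.091 mcg/min
1114.091 mcg/min × 60 min/hr = 66845.45 mcg/hr
Rate = 66845.45 mcg/hr ÷ 5276.596 mcg/mL = 12.66829 mL/hr
Time remaining = 55.86908 mL ÷ 12.66829 mL/hr = 4.410151 hr

4.4 hours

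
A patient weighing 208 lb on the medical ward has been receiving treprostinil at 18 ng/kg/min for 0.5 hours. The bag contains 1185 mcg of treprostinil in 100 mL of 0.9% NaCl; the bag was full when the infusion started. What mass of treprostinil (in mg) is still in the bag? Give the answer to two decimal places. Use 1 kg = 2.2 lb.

1.13 mg

Weight = 208 lb ÷ 2.2 lb/kg = 94.54545 kg
Dose = 18 ng/kg/min × 94.54545 kg = 1701.818 ng/min
1701.818 ng/min × 60 min/hr = 102109.1 ng/hr
Concentration = 1185 mcg ÷ 100 mL = 11.85 mcg/mL = 11850 ng/mL
Rate = 102109.1 ng/hr ÷ 11850 ng/mL = 8.616801 mL/hr
Volume infused = 8.616801 mL/hr × 0.5 hr = 4.3084 mL
Volume remaining = 100 − 4.3084 = 95.6916 mL
Drug remaining = 95.6916 mL × 11850 ng/mL = 1133945 ng = 1.133945 mg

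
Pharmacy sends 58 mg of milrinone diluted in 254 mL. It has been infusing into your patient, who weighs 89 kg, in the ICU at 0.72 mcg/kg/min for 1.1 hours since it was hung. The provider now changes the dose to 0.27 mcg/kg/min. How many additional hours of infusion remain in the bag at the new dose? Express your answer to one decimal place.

37.3 hours

Initial rate:
Dose = 0.72 mcg/kg/min × 89 kg = 64.08 mcg/min
64.08 mcg/min × 60 min/hr = 3844.8 mcg/hr
Concentration = 58 mg ÷ 254 mL = 0.2283465 mg/mL = 228.3465 mcg/mL
Rate = 3844.8 mcg/hr ÷ 228.3465 mcg/mL = 16.83757 mL/hr
Volume infused so far = 16.83757 mL/hr × 1.1 hr = 18.52133 mL
Volume remaining = 254 − 18.52133 = 235.4787 mL
New rate:
Dose = 0.27 mcg/kg/min × 89 kg = 24.03 mcg/min
24.03 mcg/min × 60 min/hr = 1441.8 mcg/hr
Rate = 1441.8 mcg/hr ÷ 228.3465 mcg/mL = 6.31409 mL/hr
Time remaining = 235.4787 mL ÷ 6.31409 mL/hr = 37.29416 hr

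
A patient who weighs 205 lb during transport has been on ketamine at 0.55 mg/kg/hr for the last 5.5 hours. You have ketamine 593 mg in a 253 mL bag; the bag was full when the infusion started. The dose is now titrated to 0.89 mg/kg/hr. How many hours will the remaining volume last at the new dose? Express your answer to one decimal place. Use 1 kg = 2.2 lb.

Initial rate:
Weight = 205 lb ÷ 2.2 lb/kg = 93.18182 kg
Dose = 0.55 mg/kg/hr × 93.18182 kg = 51.25 mg/hr
Concentration = 593 mg ÷ 253 mL = 2.343874 mg/mL
Rate = 51.25 mg/hr ÷ 2.343874 mg/mL = 21.86551 mL/hr
Volume infused so far = 21.86551 mL/hr × 5.5 hr = 120.2603 mL
Volume remaining = 253 − 120.2603 = 132.7397 mL
New rate:
Dose = 0.89 mg/kg/hr × 93.18182 kg = 82.93182 mg/hr
Rate = 82.93182 mg/hr ÷ 2.343874 mg/mL = 35.38238 mL/hr
Time remaining = 132.7397 mL ÷ 35.38238 mL/hr = 3.751576 hr

3.8 hours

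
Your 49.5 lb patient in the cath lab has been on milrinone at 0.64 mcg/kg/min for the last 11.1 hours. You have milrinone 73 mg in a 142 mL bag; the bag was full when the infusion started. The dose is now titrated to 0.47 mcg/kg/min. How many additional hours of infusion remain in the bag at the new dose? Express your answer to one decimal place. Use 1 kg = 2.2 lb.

99.9 hours

Initial rate:
Weight = 49.5 lb ÷ 2.2 lb/kg = 22.5 kg
Dose = 0.64 mcg/kg/min × 22.5 kg = 14.4 mcg/min
14.4 mcg/min × 60 min/hr = 864 mcg/hr
Concentration = 73 mg ÷ 142 mL = 0.5140845 mg/mL = 514.0845 mcg/mL
Rate = 864 mcg/hr ÷ 514.0845 mcg/mL = 1.680658 mL/hr
Volume infused so far = 1.680658 mL/hr × 11.1 hr = 18.6553 mL
Volume remaining = 142 − 18.6553 = 123.3447 mL
New rate:
Dose = 0.47 mcg/kg/min × 22.5 kg = 10.575 mcg/min
10.575 mcg/min × 60 min/hr = 634.5 mcg/hr
Rate = 634.5 mcg/hr ÷ 514.0845 mcg/mL = 1.234233 mL/hr
Time remaining = 123.3447 mL ÷ 1.234233 mL/hr = 99.93633 hr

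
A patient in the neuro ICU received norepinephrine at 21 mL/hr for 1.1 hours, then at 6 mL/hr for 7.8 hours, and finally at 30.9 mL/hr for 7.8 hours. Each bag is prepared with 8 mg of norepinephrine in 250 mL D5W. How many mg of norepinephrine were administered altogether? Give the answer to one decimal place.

Concentration = 8 mg ÷ 250 mL = 0.032 mg/mL
Stage 1: 21 mL/hr × 1.1 hr = 23.1 mL → 23.1 mL × 0.032 mg/mL = 0.7392 mg
Stage 2: 6 mL/hr × 7.8 hr = 46.8 mL → 46.8 mL × 0.032 mg/mL = 1.4976 mg
Stage 3: 30.9 mL/hr × 7.8 hr = 241.02 mL → 241.02 mL × 0.032 mg/mL = 7.71264 mg
Total = 0.7392 + 1.4976 + 7.71264 = 9.94944 mg

9.9 mg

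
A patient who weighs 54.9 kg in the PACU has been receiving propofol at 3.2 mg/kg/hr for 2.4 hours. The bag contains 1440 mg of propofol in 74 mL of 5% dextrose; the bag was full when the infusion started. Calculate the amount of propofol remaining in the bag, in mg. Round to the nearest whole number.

Dose = 3.2 mg/kg/hr × 54.9 kg = 175.68 mg/hr
Concentration = 1440 mg ÷ 74 mL = 19.45946 mg/mL
Rate = 175.68 mg/hr ÷ 19.45946 mg/mL = 9.028 mL/hr
Volume infused = 9.028 mL/hr × 2.4 hr = 21.6672 mL
Volume remaining = 74 − 21.6672 = 52.3328 mL
Drug remaining = 52.3328 mL × 19.45946 mg/mL = 1018.368 mg

1018 mg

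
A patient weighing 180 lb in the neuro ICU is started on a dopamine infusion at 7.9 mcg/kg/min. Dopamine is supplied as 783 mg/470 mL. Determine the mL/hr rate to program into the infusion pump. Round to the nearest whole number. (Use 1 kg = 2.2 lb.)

23 mL/hr

Weight = 180 lb ÷ 2.2 lb/kg = 81.81818 kg
Dose = 7.9 mcg/kg/min × 81.81818 kg = 646.3636 mcg/min
646.3636 mcg/min × 60 min/hr = 38781.82 mcg/hr
Concentration = 783 mg ÷ 470 mL = 1.665957 mg/mL = 1665.957 mcg/mL
Rate = 38781.82 mcg/hr ÷ 1665.957 mcg/mL = 23.279 mL/hr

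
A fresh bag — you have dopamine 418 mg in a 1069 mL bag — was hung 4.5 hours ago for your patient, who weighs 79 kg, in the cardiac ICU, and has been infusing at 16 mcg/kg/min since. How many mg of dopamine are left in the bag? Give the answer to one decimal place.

76.7 mg

Dose = 16 mcg/kg/min × 79 kg = 1264 mcg/min
1264 mcg/min × 60 min/hr = 75840 mcg/hr
Concentration = 418 mg ÷ 1069 mL = 0.3910196 mg/mL = 391.0196 mcg/mL
Rate = 75840 mcg/hr ÷ 391.0196 mcg/mL = 193.9544 mL/hr
Volume infused = 193.9544 mL/hr × 4.5 hr = 872.795 mL
Volume remaining = 1069 − 872.795 = 196.205 mL
Drug remaining = 196.205 mL × 391.0196 mcg/mL = 76720 mcg = 76.72 mg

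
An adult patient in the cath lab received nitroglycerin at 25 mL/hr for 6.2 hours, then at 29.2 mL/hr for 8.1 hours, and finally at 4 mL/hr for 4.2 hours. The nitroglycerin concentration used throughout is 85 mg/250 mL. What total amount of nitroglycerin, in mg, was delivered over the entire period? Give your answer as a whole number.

139 mg

Concentration = 85 mg ÷ 250 mL = 0.34 mg/mL
Stage 1: 25 mL/hr × 6.2 hr = 155 mL → 155 mL × 0.34 mg/mL = 52.7 mg
Stage 2: 29.2 mL/hr × 8.1 hr = 236.52 mL → 236.52 mL × 0.34 mg/mL = 80.4168 mg
Stage 3: 4 mL/hr × 4.2 hr = 16.8 mL → 16.8 mL × 0.34 mg/mL = 5.712 mg
Total = 52.7 + 80.4168 + 5.712 = 138.8288 mg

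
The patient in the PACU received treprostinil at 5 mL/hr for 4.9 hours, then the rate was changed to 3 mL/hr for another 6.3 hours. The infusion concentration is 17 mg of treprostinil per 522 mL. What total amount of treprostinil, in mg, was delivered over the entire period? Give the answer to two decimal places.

Concentration = 17 mg ÷ 522 mL = 0.03256705 mg/mL
Stage 1: 5 mL/hr × 4.9 hr = 24.5 mL → 24.5 mL × 0.03256705 mg/mL = 0.7978927 mg
Stage 2: 3 mL/hr × 6.3 hr = 18.9 mL → 18.9 mL × 0.03256705 mg/mL = 0.6155172 mg
Total = 0.7978927 + 0.6155172 = 1.41341 mg

1.41 mg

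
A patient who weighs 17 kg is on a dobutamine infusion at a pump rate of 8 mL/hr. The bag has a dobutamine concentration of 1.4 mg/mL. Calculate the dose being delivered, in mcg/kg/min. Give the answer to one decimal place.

11.0 mcg/kg/min

Concentration = 1.4 mg/mL = 1400 mcg/mL
Drug rate = 8 mL/hr × 1400 mcg/mL = 11200 mcg/hr
11200 mcg/hr ÷ 60 min/hr = 186.6667 mcg/min
186.6667 mcg/min ÷ 17 kg = 10.98039 mcg/kg/min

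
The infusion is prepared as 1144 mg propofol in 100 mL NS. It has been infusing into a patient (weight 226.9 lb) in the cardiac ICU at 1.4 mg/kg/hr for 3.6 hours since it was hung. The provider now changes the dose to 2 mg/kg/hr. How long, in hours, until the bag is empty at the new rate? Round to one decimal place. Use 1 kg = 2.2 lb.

Initial rate:
Weight = 226.9 lb ÷ 2.2 lb/kg = 103.1364 kg
Dose = 1.4 mg/kg/hr × 103.1364 kg = 144.3909 mg/hr
Concentration = 1144 mg ÷ 100 mL = 11.44 mg/mL
Rate = 144.3909 mg/hr ÷ 11.44 mg/mL = 12.62158 mL/hr
Volume infused so far = 12.62158 mL/hr × 3.6 hr = 45.4377 mL
Volume remaining = 100 − 45.4377 = 54.5623 mL
New rate:
Dose = 2 mg/kg/hr × 103.1364 kg = 206.2727 mg/hr
Rate = 206.2727 mg/hr ÷ 11.44 mg/mL = 18.03083 mL/hr
Time remaining = 54.5623 mL ÷ 18.03083 mL/hr = 3.026056 hr

3.0 hours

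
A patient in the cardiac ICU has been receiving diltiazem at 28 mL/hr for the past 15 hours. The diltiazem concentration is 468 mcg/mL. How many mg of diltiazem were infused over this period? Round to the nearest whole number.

Concentration = 468 mcg/mL = 0.468 mg/mL
Drug rate = 28 mL/hr × 0.468 mg/mL = 13.104 mg/hr
Total = 13.104 mg/hr × 15 hr = 196.56 mg

197 mg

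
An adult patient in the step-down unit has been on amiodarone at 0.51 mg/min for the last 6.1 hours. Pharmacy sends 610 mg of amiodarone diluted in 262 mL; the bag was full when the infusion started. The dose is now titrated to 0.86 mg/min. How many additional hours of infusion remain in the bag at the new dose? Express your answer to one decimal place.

Initial rate:
0.51 mg/min × 60 min/hr = 30.6 mg/hr
Concentration = 610 mg ÷ 262 mL = 2.328244 mg/mL
Rate = 30.6 mg/hr ÷ 2.328244 mg/mL = 13.14295 mL/hr
Volume infused so far = 13.14295 mL/hr × 6.1 hr = 80.172 mL
Volume remaining = 262 − 80.172 = 181.828 mL
New rate:
0.86 mg/min × 60 min/hr = 51.6 mg/hr
Rate = 51.6 mg/hr ÷ 2.328244 mg/mL = 22.16262 mL/hr
Time remaining = 181.828 mL ÷ 22.16262 mL/hr = 8.204264 hr

8.2 hours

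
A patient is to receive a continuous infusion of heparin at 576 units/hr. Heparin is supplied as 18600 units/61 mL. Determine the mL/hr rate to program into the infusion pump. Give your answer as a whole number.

2 mL/hr

Concentration = 18600 units ÷ 61 mL = 304.918 units/mL
Rate = 576 units/hr ÷ 304.918 units/mL = 1.889032 mL/hr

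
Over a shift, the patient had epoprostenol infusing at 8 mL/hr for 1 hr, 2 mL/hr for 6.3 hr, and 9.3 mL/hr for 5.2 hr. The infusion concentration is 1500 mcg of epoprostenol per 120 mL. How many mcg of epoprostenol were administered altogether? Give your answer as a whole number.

Concentration = 1500 mcg ÷ 120 mL = 12.5 mcg/mL
Stage 1: 8 mL/hr × 1 hr = 8 mL → 8 mL × 12.5 mcg/mL = 100 mcg
Stage 2: 2 mL/hr × 6.3 hr = 12.6 mL → 12.6 mL × 12.5 mcg/mL = 157.5 mcg
Stage 3: 9.3 mL/hr × 5.2 hr = 48.36 mL → 48.36 mL × 12.5 mcg/mL = 604.5 mcg
Total = 100 + 157.5 + 604.5 = 862 mcg

862 mcg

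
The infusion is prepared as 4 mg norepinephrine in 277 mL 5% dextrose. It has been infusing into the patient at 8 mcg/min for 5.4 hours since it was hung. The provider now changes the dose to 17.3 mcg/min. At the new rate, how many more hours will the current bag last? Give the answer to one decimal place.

1.4 hours

Initial rate:
8 mcg/min × 60 min/hr = 480 mcg/hr
Concentration = 4 mg ÷ 277 mL = 0.01444043 mg/mL = 14.44043 mcg/mL
Rate = 480 mcg/hr ÷ 14.44043 mcg/mL = 33.24 mL/hr
Volume infused so far = 33.24 mL/hr × 5.4 hr = 179.496 mL
Volume remaining = 277 − 179.496 = 97.504 mL
New rate:
17.3 mcg/min × 60 min/hr = 1038 mcg/hr
Rate = 1038 mcg/hr ÷ 14.44043 mcg/mL = 71.8815 mL/hr
Time remaining = 97.504 mL ÷ 71.8815 mL/hr = 1.356455 hr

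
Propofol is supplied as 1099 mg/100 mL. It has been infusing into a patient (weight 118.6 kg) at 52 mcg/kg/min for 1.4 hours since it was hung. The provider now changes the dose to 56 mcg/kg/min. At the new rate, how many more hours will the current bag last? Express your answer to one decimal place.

Initial rate:
Dose = 52 mcg/kg/min × 118.6 kg = 6167.2 mcg/min
6167.2 mcg/min × 60 min/hr = 370032 mcg/hr
Concentration = 1099 mg ÷ 100 mL = 10.99 mg/mL = 10990 mcg/mL
Rate = 370032 mcg/hr ÷ 10990 mcg/mL = 33.66988 mL/hr
Volume infused so far = 33.66988 mL/hr × 1.4 hr = 47.13783 mL
Volume remaining = 100 − 47.13783 = 52.86217 mL
New rate:
Dose = 56 mcg/kg/min × 118.6 kg = 6641.6 mcg/min
6641.6 mcg/min × 60 min/hr = 398496 mcg/hr
Rate = 398496 mcg/hr ÷ 10990 mcg/mL = 36.25987 mL/hr
Time remaining = 52.86217 mL ÷ 36.25987 mL/hr = 1.45787 hr

1.5 hours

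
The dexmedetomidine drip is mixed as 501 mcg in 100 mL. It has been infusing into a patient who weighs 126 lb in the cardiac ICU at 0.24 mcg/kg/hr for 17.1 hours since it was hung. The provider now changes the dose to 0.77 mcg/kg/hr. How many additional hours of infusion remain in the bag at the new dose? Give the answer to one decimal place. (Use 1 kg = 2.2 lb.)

Initial rate:
Weight = 126 lb ÷ 2.2 lb/kg = 57.27273 kg
Dose = 0.24 mcg/kg/hr × 57.27273 kg = 13.74545 mcg/hr
Concentration = 501 mcg ÷ 100 mL = 5.01 mcg/mL
Rate = 13.74545 mcg/hr ÷ 5.01 mcg/mL = 2.743604 mL/hr
Volume infused so far = 2.743604 mL/hr × 17.1 hr = 46.91562 mL
Volume remaining = 100 − 46.91562 = 53.08438 mL
New rate:
Dose = 0.77 mcg/kg/hr × 57.27273 kg = 44.1 mcg/hr
Rate = 44.1 mcg/hr ÷ 5.01 mcg/mL = 8.802395 mL/hr
Time remaining = 53.08438 mL ÷ 8.802395 mL/hr = 6.030674 hr

6.0 hours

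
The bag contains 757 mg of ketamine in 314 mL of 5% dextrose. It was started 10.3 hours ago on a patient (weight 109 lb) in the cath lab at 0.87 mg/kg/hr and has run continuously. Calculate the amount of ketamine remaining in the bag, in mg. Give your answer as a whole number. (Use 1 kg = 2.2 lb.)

313 mg

Weight = 109 lb ÷ 2.2 lb/kg = 49.54545 kg
Dose = 0.87 mg/kg/hr × 49.54545 kg = 43.10455 mg/hr
Concentration = 757 mg ÷ 314 mL = 2.410828 mg/mL
Rate = 43.10455 mg/hr ÷ 2.410828 mg/mL = 17.87956 mL/hr
Volume infused = 17.87956 mL/hr × 10.3 hr = 184.1595 mL
Volume remaining = 314 − 184.1595 = 129.8405 mL
Drug remaining = 129.8405 mL × 2.410828 mg/mL = 313.0232 mg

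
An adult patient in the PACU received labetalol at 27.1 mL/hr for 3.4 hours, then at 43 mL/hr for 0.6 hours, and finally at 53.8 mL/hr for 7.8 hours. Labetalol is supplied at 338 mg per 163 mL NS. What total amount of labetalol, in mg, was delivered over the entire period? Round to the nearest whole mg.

Concentration = 338 mg ÷ 163 mL = 2.07362 mg/mL
Stage 1: 27.1 mL/hr × 3.4 hr = 92.14 mL → 92.14 mL × 2.07362 mg/mL = 191.0633 mg
Stage 2: 43 mL/hr × 0.6 hr = 25.8 mL → 25.8 mL × 2.07362 mg/mL = 53.49939 mg
Stage 3: 53.8 mL/hr × 7.8 hr = 419.64 mL → 419.64 mL × 2.07362 mg/mL = 870.1737 mg
Total = 191.0633 + 53.49939 + 870.1737 = 1114.736 mg

1115 mg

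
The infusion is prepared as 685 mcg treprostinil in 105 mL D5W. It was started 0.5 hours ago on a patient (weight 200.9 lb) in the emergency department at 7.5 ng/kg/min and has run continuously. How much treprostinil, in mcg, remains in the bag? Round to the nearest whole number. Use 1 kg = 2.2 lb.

664 mcg

Weight = 200.9 lb ÷ 2.2 lb/kg = 91.31818 kg
Dose = 7.5 ng/kg/min × 91.31818 kg = 684.8864 ng/min
684.8864 ng/min × 60 min/hr = 41093.18 ng/hr
Concentration = 685 mcg ÷ 105 mL = 6.52381 mcg/mL = 6523.81 ng/mL
Rate = 41093.18 ng/hr ÷ 6523.81 ng/mL = 6.298955 mL/hr
Volume infused = 6.298955 mL/hr × 0.5 hr = 3.149477 mL
Volume remaining = 105 − 3.149477 = 101.8505 mL
Drug remaining = 101.8505 mL × 6523.81 ng/mL = 664453.4 ng = 664.4534 mcg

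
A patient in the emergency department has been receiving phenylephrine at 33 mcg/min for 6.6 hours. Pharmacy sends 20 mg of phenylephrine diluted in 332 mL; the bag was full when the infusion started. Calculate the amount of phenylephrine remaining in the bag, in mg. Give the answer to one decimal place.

33 mcg/min × 60 min/hr = 1980 mcg/hr
Concentration = 20 mg ÷ 332 mL = 0.06024096 mg/mL = 60.24096 mcg/mL
Rate = 1980 mcg/hr ÷ 60.24096 mcg/mL = 32.868 mL/hr
Volume infused = 32.868 mL/hr × 6.6 hr = 216.9288 mL
Volume remaining = 332 − 216.9288 = 115.0712 mL
Drug remaining = 115.0712 mL × 60.24096 mcg/mL = 6932 mcg = 6.932 mg

6.9 mg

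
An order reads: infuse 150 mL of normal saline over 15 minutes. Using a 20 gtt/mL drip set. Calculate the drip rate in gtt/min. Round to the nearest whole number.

150 mL ÷ (15 min) = 10 mL/min
10 mL/min × 20 gtt/mL = 200 gtt/min

200 gtt/min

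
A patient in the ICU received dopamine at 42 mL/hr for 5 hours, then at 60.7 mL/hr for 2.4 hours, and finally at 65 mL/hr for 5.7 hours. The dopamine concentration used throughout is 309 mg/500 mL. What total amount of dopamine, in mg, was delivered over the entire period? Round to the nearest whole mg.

449 mg

Concentration = 309 mg ÷ 500 mL = 0.618 mg/mL
Stage 1: 42 mL/hr × 5 hr = 210 mL → 210 mL × 0.618 mg/mL = 129.78 mg
Stage 2: 60.7 mL/hr × 2.4 hr = 145.68 mL → 145.68 mL × 0.618 mg/mL = 90.03024 mg
Stage 3: 65 mL/hr × 5.7 hr = 370.5 mL → 370.5 mL × 0.618 mg/mL = 228.969 mg
Total = 129.78 + 90.03024 + 228.969 = 448.7792 mg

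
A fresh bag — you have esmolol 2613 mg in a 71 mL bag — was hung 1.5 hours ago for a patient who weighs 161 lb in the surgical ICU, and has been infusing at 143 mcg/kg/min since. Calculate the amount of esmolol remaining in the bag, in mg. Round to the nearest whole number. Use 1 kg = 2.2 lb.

1671 mg

Weight = 161 lb ÷ 2.2 lb/kg = 73.18182 kg
Dose = 143 mcg/kg/min × 73.18182 kg = 10465 mcg/min
10465 mcg/min × 60 min/hr = 627900 mcg/hr
Concentration = 2613 mg ÷ 71 mL = 36.80282 mg/mL = 36802.82 mcg/mL
Rate = 627900 mcg/hr ÷ 36802.82 mcg/mL = 17.06119 mL/hr
Volume infused = 17.06119 mL/hr × 1.5 hr = 25.59179 mL
Volume remaining = 71 − 25.59179 = 45.40821 mL
Drug remaining = 45.40821 mL × 36802.82 mcg/mL = 1671150 mcg = 1671.15 mg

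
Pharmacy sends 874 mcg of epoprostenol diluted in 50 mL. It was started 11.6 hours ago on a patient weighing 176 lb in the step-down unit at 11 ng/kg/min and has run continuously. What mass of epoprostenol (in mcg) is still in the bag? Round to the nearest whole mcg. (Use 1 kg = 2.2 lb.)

Weight = 176 lb ÷ 2.2 lb/kg = 80 kg
Dose = 11 ng/kg/min × 80 kg = 880 ng/min
880 ng/min × 60 min/hr = 52800 ng/hr
Concentration = 874 mcg ÷ 50 mL = 17.48 mcg/mL = 17480 ng/mL
Rate = 52800 ng/hr ÷ 17480 ng/mL = 3.020595 mL/hr
Volume infused = 3.020595 mL/hr × 11.6 hr = 35.0389 mL
Volume remaining = 50 − 35.0389 = 14.9611 mL
Drug remaining = 14.9611 mL × 17480 ng/mL = 261520 ng = 261.52 mcg

262 mcg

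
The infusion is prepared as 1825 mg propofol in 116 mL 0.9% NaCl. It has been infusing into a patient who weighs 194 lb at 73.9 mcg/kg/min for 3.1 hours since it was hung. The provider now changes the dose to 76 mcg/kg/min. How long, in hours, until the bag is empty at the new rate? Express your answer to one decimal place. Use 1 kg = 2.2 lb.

1.5 hours

Initial rate:
Weight = 194 lb ÷ 2.2 lb/kg = 88.18182 kg
Dose = 73.9 mcg/kg/min × 88.18182 kg = 6516.636 mcg/min
6516.636 mcg/min × 60 min/hr = 390998.2 mcg/hr
Concentration = 1825 mg ÷ 116 mL = 15.73276 mg/mL = 15732.76 mcg/mL
Rate = 390998.2 mcg/hr ÷ 15732.76 mcg/mL = 24.85249 mL/hr
Volume infused so far = 24.85249 mL/hr × 3.1 hr = 77.04271 mL
Volume remaining = 116 − 77.04271 = 38.95729 mL
New rate:
Dose = 76 mcg/kg/min × 88.18182 kg = 6701.818 mcg/min
6701.818 mcg/min × 60 min/hr = 402109.1 mcg/hr
Rate = 402109.1 mcg/hr ÷ 15732.76 mcg/mL = 25.55871 mL/hr
Time remaining = 38.95729 mL ÷ 25.55871 mL/hr = 1.524227 hr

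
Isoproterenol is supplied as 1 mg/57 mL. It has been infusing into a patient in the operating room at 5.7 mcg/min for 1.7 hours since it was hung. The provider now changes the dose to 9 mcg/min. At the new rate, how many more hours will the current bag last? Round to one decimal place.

Initial rate:
5.7 mcg/min × 60 min/hr = 342 mcg/hr
Concentration = 1 mg ÷ 57 mL = 0.01754386 mg/mL = 17.54386 mcg/mL
Rate = 342 mcg/hr ÷ 17.54386 mcg/mL = 19.494 mL/hr
Volume infused so far = 19.494 mL/hr × 1.7 hr = 33.1398 mL
Volume remaining = 57 − 33.1398 = 23.8602 mL
New rate:
9 mcg/min × 60 min/hr = 540 mcg/hr
Rate = 540 mcg/hr ÷ 17.54386 mcg/mL = 30.78 mL/hr
Time remaining = 23.8602 mL ÷ 30.78 mL/hr = 0.7751852 hr

0.8 hours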